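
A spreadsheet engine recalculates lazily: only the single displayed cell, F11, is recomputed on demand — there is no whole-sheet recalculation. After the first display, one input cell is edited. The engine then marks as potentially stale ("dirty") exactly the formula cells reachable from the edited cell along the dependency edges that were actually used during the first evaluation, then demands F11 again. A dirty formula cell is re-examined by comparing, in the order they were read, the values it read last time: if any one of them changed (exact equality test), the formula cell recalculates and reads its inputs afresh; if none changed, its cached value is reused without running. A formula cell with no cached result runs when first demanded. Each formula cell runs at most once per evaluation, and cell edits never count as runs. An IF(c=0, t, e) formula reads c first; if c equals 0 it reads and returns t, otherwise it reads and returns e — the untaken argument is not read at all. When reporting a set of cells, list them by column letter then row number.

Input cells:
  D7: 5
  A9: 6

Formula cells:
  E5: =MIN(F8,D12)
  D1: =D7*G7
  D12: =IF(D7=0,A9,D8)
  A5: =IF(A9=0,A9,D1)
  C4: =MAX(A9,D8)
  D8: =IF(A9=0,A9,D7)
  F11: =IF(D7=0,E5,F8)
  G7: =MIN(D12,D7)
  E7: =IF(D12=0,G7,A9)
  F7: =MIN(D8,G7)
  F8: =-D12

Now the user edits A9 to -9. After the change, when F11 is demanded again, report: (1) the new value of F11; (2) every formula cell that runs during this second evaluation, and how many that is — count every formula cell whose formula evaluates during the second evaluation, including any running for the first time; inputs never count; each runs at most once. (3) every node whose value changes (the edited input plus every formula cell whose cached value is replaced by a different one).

New value of F11: -5.
Formula cells that run: D8 — 1 in total.
Values that change: A9.
Key observation: the change is absorbed at D8 — it re-runs but produces the same value, and the output's value is unchanged.

First evaluation (everything demanded from the output):
  D8 = IF(A9=0: A9=6 -> else branch D7) = 5
  D12 = IF(D7=0: D7=5 -> else branch D8) = 5
  F8 = -(5) = -5
  F11 = IF(D7=0: D7=5 -> else branch F8) = -5

Propagation after the edit:
  D8: runs — A9 6->-9; result 5 (same value as before).
  D12: checked — values it read are unchanged (D7 unchanged, D8 unchanged); reused cached 5 without running.
  F8: checked — values it read are unchanged (D12 unchanged); reused cached -5 without running.
  F11: checked — values it read are unchanged (D7 unchanged, F8 unchanged); reused cached -5 without running.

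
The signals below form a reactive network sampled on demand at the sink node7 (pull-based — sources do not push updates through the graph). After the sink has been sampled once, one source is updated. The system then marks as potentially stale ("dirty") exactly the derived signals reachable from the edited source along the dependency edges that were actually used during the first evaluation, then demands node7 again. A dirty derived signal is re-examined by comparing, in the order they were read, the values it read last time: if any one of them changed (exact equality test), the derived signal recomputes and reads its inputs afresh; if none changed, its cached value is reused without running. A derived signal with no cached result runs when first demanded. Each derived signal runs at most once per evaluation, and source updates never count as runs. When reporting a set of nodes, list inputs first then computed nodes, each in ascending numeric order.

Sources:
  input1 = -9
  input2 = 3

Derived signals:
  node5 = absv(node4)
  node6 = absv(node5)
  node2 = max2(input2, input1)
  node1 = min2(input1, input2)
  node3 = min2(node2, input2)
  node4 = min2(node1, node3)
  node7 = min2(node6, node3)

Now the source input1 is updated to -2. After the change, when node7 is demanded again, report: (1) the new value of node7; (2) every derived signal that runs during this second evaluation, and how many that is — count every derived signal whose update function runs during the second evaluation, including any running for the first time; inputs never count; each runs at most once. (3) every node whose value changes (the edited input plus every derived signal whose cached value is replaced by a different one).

node7 now evaluates to 2.
Run set: node1, node2, node4, node5, node6, node7 (6 run).
Changed values: input1, node1, node4, node5, node6, node7.
The important point: at node3 every value read last time is unchanged, so the dirty flag clears without a run.

Initial pass — values computed on the first demand:
  node1 = min2(-9, 3) = -9
  node2 = max2(3, -9) = 3
  node3 = min2(3, 3) = 3
  node4 = min2(-9, 3) = -9
  node5 = absv(-9) = 9
  node6 = absv(9) = 9
  node7 = min2(9, 3) = 3

Second demand — change propagation:
  node1: re-runs because input1 -9->-2; new result -2.
  node2: re-runs because input1 -9->-2; new result 3 (unchanged).
  node3: re-examined; everything it read last time is the same (node2 unchanged, input2 unchanged) — cache 3 kept, no run.
  node4: re-runs because node1 -9->-2; new result -2.
  node5: re-runs because node4 -9->-2; new result 2.
  node6: re-runs because node5 9->2; new result 2.
  node7: re-runs because node6 9->2; new result 2.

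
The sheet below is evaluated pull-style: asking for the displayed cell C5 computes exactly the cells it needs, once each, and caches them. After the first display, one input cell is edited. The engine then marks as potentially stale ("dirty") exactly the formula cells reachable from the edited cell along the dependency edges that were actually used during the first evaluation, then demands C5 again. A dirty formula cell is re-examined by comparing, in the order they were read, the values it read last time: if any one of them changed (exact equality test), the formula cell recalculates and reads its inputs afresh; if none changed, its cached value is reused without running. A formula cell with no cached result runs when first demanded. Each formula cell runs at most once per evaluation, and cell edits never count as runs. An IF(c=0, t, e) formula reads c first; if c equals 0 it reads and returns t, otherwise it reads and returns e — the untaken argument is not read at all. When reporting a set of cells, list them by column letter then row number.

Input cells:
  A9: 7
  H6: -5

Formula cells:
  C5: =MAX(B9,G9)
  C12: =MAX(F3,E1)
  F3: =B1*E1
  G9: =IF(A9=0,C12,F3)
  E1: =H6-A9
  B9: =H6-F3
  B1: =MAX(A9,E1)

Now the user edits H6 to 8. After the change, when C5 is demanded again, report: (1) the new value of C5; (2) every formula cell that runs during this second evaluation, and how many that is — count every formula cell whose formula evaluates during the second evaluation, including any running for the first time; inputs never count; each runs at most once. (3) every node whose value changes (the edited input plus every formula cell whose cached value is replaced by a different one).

Demanding C5 again yields 7.
6 formula cells run: B1, B9, C5, E1, F3, G9.
The nodes whose values change: B9, C5, E1, F3, G9, H6.

First demand of the output computes:
  E1 = -5 - 7 = -12
  B1 = MAX(7, -12) = 7
  F3 = 7 * -12 = -84
  B9 = -5 - -84 = 79
  G9 = IF(A9=0: A9=7 -> else branch F3) = -84
  C5 = MAX(79, -84) = 79

After the edit, cleaning proceeds:
  E1: a read changed (H6 -5->8) — executes, giving 1.
  B1: a read changed (E1 -12->1) — executes, giving 7 — identical to its old value.
  F3: a read changed (E1 -12->1) — executes, giving 7.
  B9: a read changed (H6 -5->8; F3 -84->7) — executes, giving 1.
  G9: a read changed (F3 -84->7) — executes, giving 7.
  C5: a read changed (B9 79->1; G9 -84->7) — executes, giving 7.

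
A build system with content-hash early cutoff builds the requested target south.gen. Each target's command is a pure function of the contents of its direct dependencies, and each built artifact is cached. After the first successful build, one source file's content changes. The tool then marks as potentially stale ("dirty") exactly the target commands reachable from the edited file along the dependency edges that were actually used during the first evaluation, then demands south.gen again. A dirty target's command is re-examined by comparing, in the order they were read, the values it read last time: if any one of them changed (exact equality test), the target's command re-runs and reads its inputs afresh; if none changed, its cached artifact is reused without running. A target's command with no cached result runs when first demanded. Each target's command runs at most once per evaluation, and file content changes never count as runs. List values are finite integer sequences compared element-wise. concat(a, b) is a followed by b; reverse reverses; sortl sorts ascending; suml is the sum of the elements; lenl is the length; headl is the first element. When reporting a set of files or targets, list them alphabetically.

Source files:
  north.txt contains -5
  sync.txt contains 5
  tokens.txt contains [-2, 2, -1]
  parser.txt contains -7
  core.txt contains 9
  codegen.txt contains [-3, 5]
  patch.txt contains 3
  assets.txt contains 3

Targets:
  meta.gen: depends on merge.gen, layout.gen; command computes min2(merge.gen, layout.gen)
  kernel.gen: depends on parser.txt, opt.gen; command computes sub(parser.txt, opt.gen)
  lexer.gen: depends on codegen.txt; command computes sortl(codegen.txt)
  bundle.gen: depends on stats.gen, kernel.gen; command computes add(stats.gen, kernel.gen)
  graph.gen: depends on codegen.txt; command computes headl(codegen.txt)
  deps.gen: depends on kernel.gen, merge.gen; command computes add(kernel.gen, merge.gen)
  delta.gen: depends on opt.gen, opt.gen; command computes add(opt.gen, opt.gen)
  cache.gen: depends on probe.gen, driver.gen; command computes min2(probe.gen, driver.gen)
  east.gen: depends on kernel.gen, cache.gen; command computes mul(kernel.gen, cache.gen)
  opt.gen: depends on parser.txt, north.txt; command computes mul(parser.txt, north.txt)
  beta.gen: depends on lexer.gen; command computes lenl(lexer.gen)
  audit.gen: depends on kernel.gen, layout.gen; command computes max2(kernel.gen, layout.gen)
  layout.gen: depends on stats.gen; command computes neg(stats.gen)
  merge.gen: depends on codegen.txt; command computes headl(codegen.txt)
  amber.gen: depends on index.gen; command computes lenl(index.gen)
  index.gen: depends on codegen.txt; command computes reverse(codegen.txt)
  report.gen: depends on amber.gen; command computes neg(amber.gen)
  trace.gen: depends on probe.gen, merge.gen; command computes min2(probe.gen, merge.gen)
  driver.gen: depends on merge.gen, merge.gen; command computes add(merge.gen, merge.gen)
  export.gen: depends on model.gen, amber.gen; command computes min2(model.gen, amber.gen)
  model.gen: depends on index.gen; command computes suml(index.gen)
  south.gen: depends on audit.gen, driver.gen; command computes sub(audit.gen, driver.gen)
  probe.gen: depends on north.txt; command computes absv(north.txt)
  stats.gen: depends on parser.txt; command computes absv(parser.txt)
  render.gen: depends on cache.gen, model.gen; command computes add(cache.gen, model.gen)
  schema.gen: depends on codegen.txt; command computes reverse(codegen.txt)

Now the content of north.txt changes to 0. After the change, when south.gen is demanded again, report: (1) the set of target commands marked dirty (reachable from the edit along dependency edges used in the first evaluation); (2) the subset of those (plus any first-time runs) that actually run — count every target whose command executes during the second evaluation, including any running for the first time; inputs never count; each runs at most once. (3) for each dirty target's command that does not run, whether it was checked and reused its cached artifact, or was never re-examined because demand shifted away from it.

Marked dirty: audit.gen, kernel.gen, opt.gen, south.gen.
Target commands that run: audit.gen, kernel.gen, opt.gen — 3 in total.
Checked but reused from cache: south.gen.
Key observation: the change is absorbed at audit.gen — it re-runs but produces the same value, and the output's value is unchanged.

First evaluation (everything demanded from the output):
  merge.gen = headl([-3, 5]) = -3
  driver.gen = add(-3, -3) = -6
  opt.gen = mul(-7, -5) = 35
  kernel.gen = sub(-7, 35) = -42
  stats.gen = absv(-7) = 7
  layout.gen = neg(7) = -7
  audit.gen = max2(-42, -7) = -7
  south.gen = sub(-7, -6) = -1

Propagation after the edit:
  opt.gen: runs — north.txt -5->0; result 0.
  kernel.gen: runs — opt.gen 35->0; result -7.
  audit.gen: runs — kernel.gen -42->-7; result -7 (same value as before).
  south.gen: checked — values it read are unchanged (audit.gen unchanged, driver.gen unchanged); reused cached -1 without running.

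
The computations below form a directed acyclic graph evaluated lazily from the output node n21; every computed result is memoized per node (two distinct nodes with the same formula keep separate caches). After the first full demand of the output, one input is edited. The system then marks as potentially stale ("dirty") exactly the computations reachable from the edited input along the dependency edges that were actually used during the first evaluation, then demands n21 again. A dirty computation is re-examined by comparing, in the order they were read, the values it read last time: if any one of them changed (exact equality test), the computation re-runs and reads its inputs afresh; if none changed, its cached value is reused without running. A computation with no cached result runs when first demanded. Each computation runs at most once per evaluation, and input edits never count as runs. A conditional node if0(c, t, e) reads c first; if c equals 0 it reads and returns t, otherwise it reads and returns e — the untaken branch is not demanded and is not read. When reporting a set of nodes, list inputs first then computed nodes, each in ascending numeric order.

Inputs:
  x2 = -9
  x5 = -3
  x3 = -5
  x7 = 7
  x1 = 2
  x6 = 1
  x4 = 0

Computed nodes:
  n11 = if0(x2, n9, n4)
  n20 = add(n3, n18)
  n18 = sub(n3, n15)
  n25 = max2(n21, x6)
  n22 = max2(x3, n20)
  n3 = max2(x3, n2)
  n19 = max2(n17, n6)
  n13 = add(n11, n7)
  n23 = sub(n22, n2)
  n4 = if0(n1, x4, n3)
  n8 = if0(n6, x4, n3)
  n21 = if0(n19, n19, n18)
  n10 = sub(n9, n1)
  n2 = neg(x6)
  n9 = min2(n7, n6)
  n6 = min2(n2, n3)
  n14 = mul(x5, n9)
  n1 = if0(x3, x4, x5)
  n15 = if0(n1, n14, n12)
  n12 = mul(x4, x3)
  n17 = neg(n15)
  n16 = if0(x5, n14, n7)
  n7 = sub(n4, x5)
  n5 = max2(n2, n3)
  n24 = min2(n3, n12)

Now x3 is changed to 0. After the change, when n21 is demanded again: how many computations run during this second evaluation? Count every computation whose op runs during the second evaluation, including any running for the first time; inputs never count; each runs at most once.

12 computations run: n1, n3, n4, n6, n7, n9, n14, n15, n17, n18, n19, n21.
Note the branch switch — demand abandons n12, which is never re-examined.

First demand of the output computes:
  n1 = if0(x3=-5 -> else branch x5) = -3
  n2 = neg(1) = -1
  n3 = max2(-5, -1) = -1
  n6 = min2(-1, -1) = -1
  n12 = mul(0, -5) = 0
  n15 = if0(n1=-3 -> else branch n12) = 0
  n17 = neg(0) = 0
  n19 = max2(0, -1) = 0
  n21 = if0(n19=0 -> then branch n19) = 0

After the edit, cleaning proceeds:
  n1: a read changed (x3 -5->0) — executes, giving 0.
  n3: a read changed (x3 -5->0) — executes, giving 0.
  n4: had never run; runs now, result 0.
  n6: a read changed (n3 -1->0) — executes, giving -1 — identical to its old value.
  n7: had never run; runs now, result 3.
  n9: had never run; runs now, result -1.
  n12: stays stale; no demand reaches it after the flip.
  n14: had never run; runs now, result 3.
  n15: a read changed (n1 -3->0) — executes, giving 3.
  n17: a read changed (n15 0->3) — executes, giving -3.
  n18: had never run; runs now, result -3.
  n19: a read changed (n17 0->-3) — executes, giving -1.
  n21: a read changed (n19 0->-1; n19 0->-1) — executes, giving -3.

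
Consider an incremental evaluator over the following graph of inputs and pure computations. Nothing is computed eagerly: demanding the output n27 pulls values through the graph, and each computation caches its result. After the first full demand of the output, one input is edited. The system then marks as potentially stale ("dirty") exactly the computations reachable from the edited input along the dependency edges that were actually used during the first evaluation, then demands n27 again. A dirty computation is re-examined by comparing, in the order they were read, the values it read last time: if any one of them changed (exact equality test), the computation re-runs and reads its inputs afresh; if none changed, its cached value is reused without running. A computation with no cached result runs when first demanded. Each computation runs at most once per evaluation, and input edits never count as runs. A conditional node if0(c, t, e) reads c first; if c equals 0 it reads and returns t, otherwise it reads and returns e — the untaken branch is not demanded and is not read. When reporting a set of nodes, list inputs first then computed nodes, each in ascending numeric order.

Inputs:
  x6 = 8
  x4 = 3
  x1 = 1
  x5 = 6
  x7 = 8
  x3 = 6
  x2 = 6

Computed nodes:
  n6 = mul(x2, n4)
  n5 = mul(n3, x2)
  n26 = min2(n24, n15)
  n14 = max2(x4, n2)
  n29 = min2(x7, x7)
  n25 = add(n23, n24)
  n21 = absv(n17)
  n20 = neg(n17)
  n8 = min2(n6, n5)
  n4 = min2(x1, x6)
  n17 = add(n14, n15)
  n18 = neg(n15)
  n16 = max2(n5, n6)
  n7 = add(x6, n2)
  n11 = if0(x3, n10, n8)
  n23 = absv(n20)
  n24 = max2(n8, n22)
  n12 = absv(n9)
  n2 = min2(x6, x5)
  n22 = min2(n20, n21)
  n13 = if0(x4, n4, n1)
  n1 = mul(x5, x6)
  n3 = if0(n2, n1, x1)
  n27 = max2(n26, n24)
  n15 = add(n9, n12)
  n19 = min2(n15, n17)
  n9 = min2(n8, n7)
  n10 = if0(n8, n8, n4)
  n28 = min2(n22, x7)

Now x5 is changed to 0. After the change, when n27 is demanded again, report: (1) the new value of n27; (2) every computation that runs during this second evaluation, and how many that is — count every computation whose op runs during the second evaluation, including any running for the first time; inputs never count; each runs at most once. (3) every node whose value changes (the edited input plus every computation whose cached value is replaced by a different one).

n27 now evaluates to 0.
Run set: n1, n2, n3, n5, n7, n8, n9, n12, n14, n15, n17, n20, n21, n22, n24, n26, n27 (17 run).
Changed values: x5, n2, n3, n5, n7, n8, n9, n12, n14, n15, n17, n20, n21, n22, n24, n26, n27.
The important point: the flipped condition pulls in fresh nodes; n1 runs for the first time.

Initial pass — values computed on the first demand:
  n2 = min2(8, 6) = 6
  n3 = if0(n2=6 -> else branch x1) = 1
  n4 = min2(1, 8) = 1
  n5 = mul(1, 6) = 6
  n6 = mul(6, 1) = 6
  n7 = add(8, 6) = 14
  n8 = min2(6, 6) = 6
  n9 = min2(6, 14) = 6
  n12 = absv(6) = 6
  n14 = max2(3, 6) = 6
  n15 = add(6, 6) = 12
  n17 = add(6, 12) = 18
  n20 = neg(18) = -18
  n21 = absv(18) = 18
  n22 = min2(-18, 18) = -18
  n24 = max2(6, -18) = 6
  n26 = min2(6, 12) = 6
  n27 = max2(6, 6) = 6

Second demand — change propagation:
  n1: newly demanded (no cache) — executes and yields 0.
  n2: re-runs because x5 6->0; new result 0.
  n3: re-runs because n2 6->0; new result 0.
  n5: re-runs because n3 1->0; new result 0.
  n7: re-runs because n2 6->0; new result 8.
  n8: re-runs because n5 6->0; new result 0.
  n9: re-runs because n8 6->0; n7 14->8; new result 0.
  n12: re-runs because n9 6->0; new result 0.
  n14: re-runs because n2 6->0; new result 3.
  n15: re-runs because n9 6->0; n12 6->0; new result 0.
  n17: re-runs because n14 6->3; n15 12->0; new result 3.
  n20: re-runs because n17 18->3; new result -3.
  n21: re-runs because n17 18->3; new result 3.
  n22: re-runs because n20 -18->-3; n21 18->3; new result -3.
  n24: re-runs because n8 6->0; n22 -18->-3; new result 0.
  n26: re-runs because n24 6->0; n15 12->0; new result 0.
  n27: re-runs because n26 6->0; n24 6->0; new result 0.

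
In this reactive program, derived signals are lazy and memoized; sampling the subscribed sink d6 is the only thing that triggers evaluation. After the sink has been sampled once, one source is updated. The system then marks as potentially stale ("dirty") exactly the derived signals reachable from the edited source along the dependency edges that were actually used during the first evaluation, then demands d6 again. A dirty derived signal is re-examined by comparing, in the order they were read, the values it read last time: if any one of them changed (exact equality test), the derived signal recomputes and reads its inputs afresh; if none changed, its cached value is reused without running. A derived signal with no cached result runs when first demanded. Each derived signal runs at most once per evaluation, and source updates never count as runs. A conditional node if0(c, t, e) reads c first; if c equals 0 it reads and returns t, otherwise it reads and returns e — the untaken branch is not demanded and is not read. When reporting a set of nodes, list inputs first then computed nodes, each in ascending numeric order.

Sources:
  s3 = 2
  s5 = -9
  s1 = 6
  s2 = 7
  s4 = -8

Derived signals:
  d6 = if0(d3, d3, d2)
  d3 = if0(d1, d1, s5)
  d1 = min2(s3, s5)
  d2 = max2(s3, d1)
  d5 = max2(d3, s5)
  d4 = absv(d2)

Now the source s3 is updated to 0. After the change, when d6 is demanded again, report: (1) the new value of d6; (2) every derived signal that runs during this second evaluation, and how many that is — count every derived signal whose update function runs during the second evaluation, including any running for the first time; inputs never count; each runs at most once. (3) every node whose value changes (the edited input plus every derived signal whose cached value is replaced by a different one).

First demand of the output computes:
  d1 = min2(2, -9) = -9
  d2 = max2(2, -9) = 2
  d3 = if0(d1=-9 -> else branch s5) = -9
  d6 = if0(d3=-9 -> else branch d2) = 2

After the edit, cleaning proceeds:
  d1: a read changed (s3 2->0) — executes, giving -9 — identical to its old value.
  d2: a read changed (s3 2->0) — executes, giving 0.
  d3: dirty, but its reads are unchanged (d1 unchanged, s5 unchanged); cached -9 stands.
  d6: a read changed (d2 2->0) — executes, giving 0.

Note where the cutoff bites: d3 is checked, finds nothing changed, and keeps its cache.

Demanding d6 again yields 0.
3 derived signals run: d1, d2, d6.
The nodes whose values change: s3, d2, d6.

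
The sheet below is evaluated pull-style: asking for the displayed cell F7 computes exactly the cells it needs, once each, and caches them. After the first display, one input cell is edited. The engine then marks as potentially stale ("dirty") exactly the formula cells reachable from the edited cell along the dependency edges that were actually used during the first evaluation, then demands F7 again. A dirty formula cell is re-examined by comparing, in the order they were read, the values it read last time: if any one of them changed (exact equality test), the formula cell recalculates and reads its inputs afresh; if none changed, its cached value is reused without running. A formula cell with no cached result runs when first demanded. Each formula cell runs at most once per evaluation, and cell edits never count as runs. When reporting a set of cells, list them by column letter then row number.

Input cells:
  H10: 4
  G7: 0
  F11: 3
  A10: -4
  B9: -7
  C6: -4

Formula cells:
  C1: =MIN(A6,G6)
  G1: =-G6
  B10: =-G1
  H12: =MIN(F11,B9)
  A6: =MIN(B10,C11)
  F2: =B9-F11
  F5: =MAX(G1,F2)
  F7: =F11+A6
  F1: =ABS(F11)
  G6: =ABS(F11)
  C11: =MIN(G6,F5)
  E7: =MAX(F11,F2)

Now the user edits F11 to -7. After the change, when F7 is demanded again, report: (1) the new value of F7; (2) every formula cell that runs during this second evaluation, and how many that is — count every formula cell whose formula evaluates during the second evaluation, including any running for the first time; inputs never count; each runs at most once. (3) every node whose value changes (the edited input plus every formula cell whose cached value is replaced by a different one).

Demanding F7 again yields -7.
8 formula cells run: A6, B10, C11, F2, F5, F7, G1, G6.
The nodes whose values change: A6, B10, C11, F2, F5, F7, F11, G1, G6.

First demand of the output computes:
  F2 = -7 - 3 = -10
  G6 = ABS(3) = 3
  G1 = -(3) = -3
  B10 = -(-3) = 3
  F5 = MAX(-3, -10) = -3
  C11 = MIN(3, -3) = -3
  A6 = MIN(3, -3) = -3
  F7 = 3 + -3 = 0

After the edit, cleaning proceeds:
  F2: a read changed (F11 3->-7) — executes, giving 0.
  G6: a read changed (F11 3->-7) — executes, giving 7.
  G1: a read changed (G6 3->7) — executes, giving -7.
  B10: a read changed (G1 -3->-7) — executes, giving 7.
  F5: a read changed (G1 -3->-7; F2 -10->0) — executes, giving 0.
  C11: a read changed (G6 3->7; F5 -3->0) — executes, giving 0.
  A6: a read changed (B10 3->7; C11 -3->0) — executes, giving 0.
  F7: a read changed (F11 3->-7; A6 -3->0) — executes, giving -7.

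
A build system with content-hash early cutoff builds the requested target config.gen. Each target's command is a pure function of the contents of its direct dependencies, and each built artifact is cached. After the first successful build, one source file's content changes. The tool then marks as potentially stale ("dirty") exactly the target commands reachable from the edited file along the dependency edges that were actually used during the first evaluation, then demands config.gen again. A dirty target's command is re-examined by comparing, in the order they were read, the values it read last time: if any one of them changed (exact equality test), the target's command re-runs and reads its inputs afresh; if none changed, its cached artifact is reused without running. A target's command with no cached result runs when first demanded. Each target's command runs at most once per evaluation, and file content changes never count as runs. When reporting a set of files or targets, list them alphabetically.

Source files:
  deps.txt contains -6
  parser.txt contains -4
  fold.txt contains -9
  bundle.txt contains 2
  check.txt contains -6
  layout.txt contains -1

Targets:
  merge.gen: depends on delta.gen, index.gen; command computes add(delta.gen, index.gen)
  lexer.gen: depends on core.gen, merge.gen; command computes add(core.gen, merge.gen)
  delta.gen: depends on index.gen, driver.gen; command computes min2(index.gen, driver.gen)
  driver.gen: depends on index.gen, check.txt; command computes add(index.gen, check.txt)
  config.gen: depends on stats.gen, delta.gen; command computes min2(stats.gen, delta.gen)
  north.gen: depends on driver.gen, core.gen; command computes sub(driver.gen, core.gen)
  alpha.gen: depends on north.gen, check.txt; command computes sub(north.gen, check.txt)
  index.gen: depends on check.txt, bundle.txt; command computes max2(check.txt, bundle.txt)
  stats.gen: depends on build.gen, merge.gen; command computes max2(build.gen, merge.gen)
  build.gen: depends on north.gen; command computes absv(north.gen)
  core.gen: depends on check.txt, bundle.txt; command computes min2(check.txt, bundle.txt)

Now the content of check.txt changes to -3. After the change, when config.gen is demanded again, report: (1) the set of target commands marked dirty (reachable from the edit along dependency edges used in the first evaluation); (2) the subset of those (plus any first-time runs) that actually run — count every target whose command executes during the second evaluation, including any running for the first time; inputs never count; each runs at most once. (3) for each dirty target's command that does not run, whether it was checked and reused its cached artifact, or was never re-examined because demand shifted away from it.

Marked dirty: build.gen, config.gen, core.gen, delta.gen, driver.gen, index.gen, merge.gen, north.gen, stats.gen.
Target commands that run: config.gen, core.gen, delta.gen, driver.gen, index.gen, merge.gen, north.gen, stats.gen — 8 in total.
Checked but reused from cache: build.gen.
Key observation: the cutoff stops propagation at build.gen — its inputs' values are unchanged, so it reuses its cache.

First evaluation (everything demanded from the output):
  core.gen = min2(-6, 2) = -6
  index.gen = max2(-6, 2) = 2
  driver.gen = add(2, -6) = -4
  delta.gen = min2(2, -4) = -4
  merge.gen = add(-4, 2) = -2
  north.gen = sub(-4, -6) = 2
  build.gen = absv(2) = 2
  stats.gen = max2(2, -2) = 2
  config.gen = min2(2, -4) = -4

Propagation after the edit:
  core.gen: runs — check.txt -6->-3; result -3.
  index.gen: runs — check.txt -6->-3; result 2 (same value as before).
  driver.gen: runs — check.txt -6->-3; result -1.
  delta.gen: runs — driver.gen -4->-1; result -1.
  merge.gen: runs — delta.gen -4->-1; result 1.
  north.gen: runs — driver.gen -4->-1; core.gen -6->-3; result 2 (same value as before).
  build.gen: checked — values it read are unchanged (north.gen unchanged); reused cached 2 without running.
  stats.gen: runs — merge.gen -2->1; result 2 (same value as before).
  config.gen: runs — delta.gen -4->-1; result -1.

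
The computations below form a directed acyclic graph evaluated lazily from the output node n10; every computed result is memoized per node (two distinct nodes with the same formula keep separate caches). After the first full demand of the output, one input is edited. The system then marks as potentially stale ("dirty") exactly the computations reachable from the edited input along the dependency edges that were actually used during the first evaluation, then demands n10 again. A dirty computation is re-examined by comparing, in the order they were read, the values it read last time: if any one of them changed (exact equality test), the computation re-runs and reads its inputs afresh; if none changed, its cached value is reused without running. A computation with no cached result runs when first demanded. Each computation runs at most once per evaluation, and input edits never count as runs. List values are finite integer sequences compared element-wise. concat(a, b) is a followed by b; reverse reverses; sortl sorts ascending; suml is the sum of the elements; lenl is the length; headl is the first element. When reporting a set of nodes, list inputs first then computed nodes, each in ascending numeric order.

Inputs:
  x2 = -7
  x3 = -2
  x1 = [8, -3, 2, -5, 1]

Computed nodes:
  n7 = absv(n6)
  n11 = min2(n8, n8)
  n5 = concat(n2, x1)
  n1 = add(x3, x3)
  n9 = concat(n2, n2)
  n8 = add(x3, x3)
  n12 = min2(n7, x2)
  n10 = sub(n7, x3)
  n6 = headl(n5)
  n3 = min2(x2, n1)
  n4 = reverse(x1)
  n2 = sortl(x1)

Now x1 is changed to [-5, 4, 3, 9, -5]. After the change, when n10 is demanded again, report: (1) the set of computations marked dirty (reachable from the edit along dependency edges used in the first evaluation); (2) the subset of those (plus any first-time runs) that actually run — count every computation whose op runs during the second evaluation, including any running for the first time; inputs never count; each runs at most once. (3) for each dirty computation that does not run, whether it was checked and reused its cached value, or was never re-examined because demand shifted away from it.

The edit dirties: n2, n5, n6, n7, n10.
3 computations run: n2, n5, n6.
Cache hits after checking: n7, n10.
Note the absorption at n6: it re-runs yet its value is the same, leaving the output's value untouched.

First demand of the output computes:
  n2 = sortl([8, -3, 2, -5, 1]) = [-5, -3, 1, 2, 8]
  n5 = concat([-5, -3, 1, 2, 8], [8, -3, 2, -5, 1]) = [-5, -3, 1, 2, 8, 8, -3, 2, -5, 1]
  n6 = headl([-5, -3, 1, 2, 8, 8, -3, 2, -5, 1]) = -5
  n7 = absv(-5) = 5
  n10 = sub(5, -2) = 7

After the edit, cleaning proceeds:
  n2: a read changed (x1 [8, -3, 2, -5, 1]->[-5, 4, 3, 9, -5]) — executes, giving [-5, -5, 3, 4, 9].
  n5: a read changed (n2 [-5, -3, 1, 2, 8]->[-5, -5, 3, 4, 9]; x1 [8, -3, 2, -5, 1]->[-5, 4, 3, 9, -5]) — executes, giving [-5, -5, 3, 4, 9, -5, 4, 3, 9, -5].
  n6: a read changed (n5 [-5, -3, 1, 2, 8, 8, -3, 2, -5, 1]->[-5, -5, 3, 4, 9, -5, 4, 3, 9, -5]) — executes, giving -5 — identical to its old value.
  n7: dirty, but its reads are unchanged (n6 unchanged); cached 5 stands.
  n10: dirty, but its reads are unchanged (n7 unchanged, x3 unchanged); cached 7 stands.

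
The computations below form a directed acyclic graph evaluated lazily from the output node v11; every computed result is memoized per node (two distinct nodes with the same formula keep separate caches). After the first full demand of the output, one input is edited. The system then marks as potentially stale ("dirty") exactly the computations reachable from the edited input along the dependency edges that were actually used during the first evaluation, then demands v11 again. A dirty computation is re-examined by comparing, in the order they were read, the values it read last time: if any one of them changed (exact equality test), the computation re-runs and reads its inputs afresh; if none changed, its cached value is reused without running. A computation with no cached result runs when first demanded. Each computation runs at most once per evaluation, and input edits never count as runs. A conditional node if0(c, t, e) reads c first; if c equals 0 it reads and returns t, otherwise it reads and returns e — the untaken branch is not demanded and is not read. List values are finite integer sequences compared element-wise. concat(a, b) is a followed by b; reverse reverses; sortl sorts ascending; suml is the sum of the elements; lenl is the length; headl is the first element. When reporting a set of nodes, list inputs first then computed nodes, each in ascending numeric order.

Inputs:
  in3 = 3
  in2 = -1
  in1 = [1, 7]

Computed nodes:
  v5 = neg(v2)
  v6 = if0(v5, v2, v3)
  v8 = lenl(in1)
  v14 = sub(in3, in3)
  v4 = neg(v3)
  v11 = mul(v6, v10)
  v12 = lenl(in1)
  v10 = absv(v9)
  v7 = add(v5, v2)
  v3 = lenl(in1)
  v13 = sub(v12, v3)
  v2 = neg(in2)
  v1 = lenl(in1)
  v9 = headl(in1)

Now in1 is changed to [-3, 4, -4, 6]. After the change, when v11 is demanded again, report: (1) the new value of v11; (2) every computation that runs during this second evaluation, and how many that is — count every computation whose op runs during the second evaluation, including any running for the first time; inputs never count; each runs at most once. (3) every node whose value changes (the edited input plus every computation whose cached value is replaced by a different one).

First demand of the output computes:
  v2 = neg(-1) = 1
  v3 = lenl([1, 7]) = 2
  v5 = neg(1) = -1
  v6 = if0(v5=-1 -> else branch v3) = 2
  v9 = headl([1, 7]) = 1
  v10 = absv(1) = 1
  v11 = mul(2, 1) = 2

After the edit, cleaning proceeds:
  v3: a read changed (in1 [1, 7]->[-3, 4, -4, 6]) — executes, giving 4.
  v6: a read changed (v3 2->4) — executes, giving 4.
  v9: a read changed (in1 [1, 7]->[-3, 4, -4, 6]) — executes, giving -3.
  v10: a read changed (v9 1->-3) — executes, giving 3.
  v11: a read changed (v6 2->4; v10 1->3) — executes, giving 12.

Demanding v11 again yields 12.
5 computations run: v3, v6, v9, v10, v11.
The nodes whose values change: in1, v3, v6, v9, v10, v11.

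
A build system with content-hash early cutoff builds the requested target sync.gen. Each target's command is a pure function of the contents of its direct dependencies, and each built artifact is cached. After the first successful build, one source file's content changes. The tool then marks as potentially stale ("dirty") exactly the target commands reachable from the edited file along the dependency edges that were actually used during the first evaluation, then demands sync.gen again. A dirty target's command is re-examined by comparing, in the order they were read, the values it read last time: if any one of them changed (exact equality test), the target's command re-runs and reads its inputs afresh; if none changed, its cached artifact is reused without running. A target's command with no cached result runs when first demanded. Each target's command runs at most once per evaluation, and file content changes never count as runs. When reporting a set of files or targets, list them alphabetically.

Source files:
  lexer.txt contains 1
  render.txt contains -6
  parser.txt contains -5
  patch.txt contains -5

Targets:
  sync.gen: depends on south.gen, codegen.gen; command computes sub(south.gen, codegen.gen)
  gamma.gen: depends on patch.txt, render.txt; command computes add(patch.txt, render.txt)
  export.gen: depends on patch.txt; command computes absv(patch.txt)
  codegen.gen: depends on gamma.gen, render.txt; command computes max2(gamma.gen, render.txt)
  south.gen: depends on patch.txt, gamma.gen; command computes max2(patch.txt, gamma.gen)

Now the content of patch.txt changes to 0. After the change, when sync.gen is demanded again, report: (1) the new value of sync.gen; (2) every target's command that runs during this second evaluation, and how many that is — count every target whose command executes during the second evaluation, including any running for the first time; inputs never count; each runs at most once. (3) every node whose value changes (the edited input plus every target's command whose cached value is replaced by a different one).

First evaluation (everything demanded from the output):
  gamma.gen = add(-5, -6) = -11
  codegen.gen = max2(-11, -6) = -6
  south.gen = max2(-5, -11) = -5
  sync.gen = sub(-5, -6) = 1

Propagation after the edit:
  gamma.gen: runs — patch.txt -5->0; result -6.
  codegen.gen: runs — gamma.gen -11->-6; result -6 (same value as before).
  south.gen: runs — patch.txt -5->0; gamma.gen -11->-6; result 0.
  sync.gen: runs — south.gen -5->0; result 6.

New value of sync.gen: 6.
Target commands that run: codegen.gen, gamma.gen, south.gen, sync.gen — 4 in total.
Values that change: gamma.gen, patch.txt, south.gen, sync.gen.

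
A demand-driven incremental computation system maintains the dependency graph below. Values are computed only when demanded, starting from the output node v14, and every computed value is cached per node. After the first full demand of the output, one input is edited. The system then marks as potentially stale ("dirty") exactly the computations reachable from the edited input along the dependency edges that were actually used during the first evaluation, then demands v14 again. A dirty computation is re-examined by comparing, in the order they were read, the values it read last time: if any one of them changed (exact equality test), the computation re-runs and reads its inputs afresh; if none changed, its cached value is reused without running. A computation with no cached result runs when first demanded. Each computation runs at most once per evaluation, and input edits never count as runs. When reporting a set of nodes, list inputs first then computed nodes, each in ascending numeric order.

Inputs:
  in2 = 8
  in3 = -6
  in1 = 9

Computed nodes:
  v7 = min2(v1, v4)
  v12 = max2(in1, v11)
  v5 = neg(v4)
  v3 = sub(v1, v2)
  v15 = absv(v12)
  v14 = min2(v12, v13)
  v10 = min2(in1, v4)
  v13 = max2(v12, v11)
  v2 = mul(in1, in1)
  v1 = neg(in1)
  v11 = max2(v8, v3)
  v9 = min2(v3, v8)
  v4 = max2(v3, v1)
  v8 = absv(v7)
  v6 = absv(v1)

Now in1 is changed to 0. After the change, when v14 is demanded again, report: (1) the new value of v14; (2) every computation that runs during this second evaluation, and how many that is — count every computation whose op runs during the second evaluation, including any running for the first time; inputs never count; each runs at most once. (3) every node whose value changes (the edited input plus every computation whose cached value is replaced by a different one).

First evaluation (everything demanded from the output):
  v1 = neg(9) = -9
  v2 = mul(9, 9) = 81
  v3 = sub(-9, 81) = -90
  v4 = max2(-90, -9) = -9
  v7 = min2(-9, -9) = -9
  v8 = absv(-9) = 9
  v11 = max2(9, -90) = 9
  v12 = max2(9, 9) = 9
  v13 = max2(9, 9) = 9
  v14 = min2(9, 9) = 9

Propagation after the edit:
  v1: runs — in1 9->0; result 0.
  v2: runs — in1 9->0; in1 9->0; result 0.
  v3: runs — v1 -9->0; v2 81->0; result 0.
  v4: runs — v3 -90->0; v1 -9->0; result 0.
  v7: runs — v1 -9->0; v4 -9->0; result 0.
  v8: runs — v7 -9->0; result 0.
  v11: runs — v8 9->0; v3 -90->0; result 0.
  v12: runs — in1 9->0; v11 9->0; result 0.
  v13: runs — v12 9->0; v11 9->0; result 0.
  v14: runs — v12 9->0; v13 9->0; result 0.

New value of v14: 0.
Computations that run: v1, v2, v3, v4, v7, v8, v11, v12, v13, v14 — 10 in total.
Values that change: in1, v1, v2, v3, v4, v7, v8, v11, v12, v13, v14.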